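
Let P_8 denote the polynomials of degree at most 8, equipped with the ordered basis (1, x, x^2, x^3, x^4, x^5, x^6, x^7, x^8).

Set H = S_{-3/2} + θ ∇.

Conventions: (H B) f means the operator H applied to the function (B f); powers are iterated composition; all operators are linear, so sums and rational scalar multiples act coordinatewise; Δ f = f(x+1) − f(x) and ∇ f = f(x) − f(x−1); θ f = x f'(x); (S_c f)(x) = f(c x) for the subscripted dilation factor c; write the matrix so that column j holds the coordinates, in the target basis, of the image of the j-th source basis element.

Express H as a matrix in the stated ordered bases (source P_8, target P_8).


the matrix is [[1, 0, 0, 0, 0, 0, 0, 0, 0]; [0, -3/2, 2, -3, 4, -5, 6, -7, 8]; [0, 0, 9/4, 6, -12, 20, -30, 42, -56]; [0, 0, 0, -27/8, 12, -30, 60, -105, 168]; [0, 0, 0, 0, 81/16, 20, -60, 140, -280]; [0, 0, 0, 0, 0, -243/32, 30, -105, 280]; [0, 0, 0, 0, 0, 0, 729/64, 42, -168]; [0, 0, 0, 0, 0, 0, 0, -2187/128, 56]; [0, 0, 0, 0, 0, 0, 0, 0, 6561/256]] (rows listed top to bottom)

image of 1: 1
image of x: -(3/2)x
image of x^2: (9/4)x^2 + 2x
image of x^3: -(27/8)x^3 + 6x^2 - 3x
image of x^4: (81/16)x^4 + 12x^3 - 12x^2 + 4x
image of x^5: -(243/32)x^5 + 20x^4 - 30x^3 + 20x^2 - 5x
image of x^6: (729/64)x^6 + 30x^5 - 60x^4 + 60x^3 - 30x^2 + 6x
image of x^7: -(2187/128)x^7 + 42x^6 - 105x^5 + 140x^4 - 105x^3 + 42x^2 - 7x
image of x^8: (6561/256)x^8 + 56x^7 - 168x^6 + 280x^5 - 280x^4 + 168x^3 - 56x^2 + 8x
each image's coordinates form column j of the matrix


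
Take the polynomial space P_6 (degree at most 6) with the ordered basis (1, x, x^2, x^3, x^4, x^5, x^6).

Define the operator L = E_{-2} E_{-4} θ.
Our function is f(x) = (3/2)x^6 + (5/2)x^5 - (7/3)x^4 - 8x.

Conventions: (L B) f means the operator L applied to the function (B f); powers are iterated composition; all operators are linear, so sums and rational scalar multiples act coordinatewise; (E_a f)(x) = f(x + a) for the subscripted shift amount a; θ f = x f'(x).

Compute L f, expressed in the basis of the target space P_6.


θ f = 9x^6 + (25/2)x^5 - (28/3)x^4 - 8x
E_{-4} θ f = 9x^6 - (407/2)x^5 + (5702/3)x^4 - (28112/3)x^3 + 25664x^2 - (110744/3)x + 65120/3
E_{-2} (E_{-4} θ) f = 9x^6 - (623/2)x^5 + (13427/3)x^4 - 34156x^3 + 145944x^2 - 330848x + 310656

the result is g(x) = 9x^6 - (623/2)x^5 + (13427/3)x^4 - 34156x^3 + 145944x^2 - 330848x + 310656


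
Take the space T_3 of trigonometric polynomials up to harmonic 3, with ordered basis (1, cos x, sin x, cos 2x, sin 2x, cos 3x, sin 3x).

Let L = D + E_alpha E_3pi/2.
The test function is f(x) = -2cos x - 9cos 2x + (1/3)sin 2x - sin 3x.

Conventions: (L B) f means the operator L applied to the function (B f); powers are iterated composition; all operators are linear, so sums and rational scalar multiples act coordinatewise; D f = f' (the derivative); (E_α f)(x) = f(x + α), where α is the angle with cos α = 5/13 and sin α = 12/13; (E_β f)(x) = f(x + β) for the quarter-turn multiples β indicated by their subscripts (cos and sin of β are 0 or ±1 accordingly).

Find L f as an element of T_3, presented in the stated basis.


g(x) = -(24/13)cos x + (16/13)sin x - (2995/507)cos 2x + (6005/507)sin 2x - (4556/2197)cos 3x - (828/2197)sin 3x

D f = 2sin x + (2/3)cos 2x + 18sin 2x - 3cos 3x
E_3pi/2 f = -2sin x + 9cos 2x - (1/3)sin 2x - cos 3x
E_alpha E_3pi/2 f = -(24/13)cos x - (10/13)sin x - (1111/169)cos 2x - (3121/507)sin 2x + (2035/2197)cos 3x - (828/2197)sin 3x
(D + E_alpha E_3pi/2) f = -(24/13)cos x + (16/13)sin x - (2995/507)cos 2x + (6005/507)sin 2x - (4556/2197)cos 3x - (828/2197)sin 3x


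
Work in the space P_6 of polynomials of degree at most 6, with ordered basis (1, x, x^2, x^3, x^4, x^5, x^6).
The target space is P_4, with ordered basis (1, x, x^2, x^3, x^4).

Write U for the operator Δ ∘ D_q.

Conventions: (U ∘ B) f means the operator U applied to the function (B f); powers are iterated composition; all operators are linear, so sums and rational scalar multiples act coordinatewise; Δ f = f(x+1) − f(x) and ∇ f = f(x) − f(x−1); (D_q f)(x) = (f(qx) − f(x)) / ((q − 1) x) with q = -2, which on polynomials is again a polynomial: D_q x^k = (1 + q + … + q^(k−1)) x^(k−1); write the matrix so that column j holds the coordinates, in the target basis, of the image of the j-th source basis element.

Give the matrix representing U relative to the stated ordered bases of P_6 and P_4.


image of 1: 0
image of x: 0
image of x^2: -1
image of x^3: 6x + 3
image of x^4: -15x^2 - 15x - 5
image of x^5: 44x^3 + 66x^2 + 44x + 11
image of x^6: -105x^4 - 210x^3 - 210x^2 - 105x - 21
each image's coordinates form column j of the matrix

the matrix is [[0, 0, -1, 3, -5, 11, -21]; [0, 0, 0, 6, -15, 44, -105]; [0, 0, 0, 0, -15, 66, -210]; [0, 0, 0, 0, 0, 44, -210]; [0, 0, 0, 0, 0, 0, -105]] (rows listed top to bottom)


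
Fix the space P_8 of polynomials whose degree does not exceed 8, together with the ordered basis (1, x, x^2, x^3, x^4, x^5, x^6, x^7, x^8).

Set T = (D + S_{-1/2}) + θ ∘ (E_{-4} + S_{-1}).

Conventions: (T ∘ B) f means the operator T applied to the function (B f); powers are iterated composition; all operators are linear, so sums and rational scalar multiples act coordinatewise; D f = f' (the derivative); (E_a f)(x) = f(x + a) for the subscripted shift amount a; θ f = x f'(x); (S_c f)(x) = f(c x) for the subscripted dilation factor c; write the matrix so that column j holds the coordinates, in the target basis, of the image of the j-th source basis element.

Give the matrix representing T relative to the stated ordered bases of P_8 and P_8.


the matrix is [[1, 1, 0, 0, 0, 0, 0, 0, 0]; [0, -1/2, -6, 48, -256, 1280, -6144, 28672, -131072]; [0, 0, 17/4, -21, 192, -1280, 7680, -43008, 229376]; [0, 0, 0, -1/8, -44, 480, -3840, 26880, -172032]; [0, 0, 0, 0, 129/16, -75, 960, -8960, 71680]; [0, 0, 0, 0, 0, -1/32, -114, 1680, -17920]; [0, 0, 0, 0, 0, 0, 769/64, -161, 2688]; [0, 0, 0, 0, 0, 0, 0, -1/128, -216]; [0, 0, 0, 0, 0, 0, 0, 0, 4097/256]] (rows listed top to bottom)

image of 1: 1
image of x: -(1/2)x + 1
image of x^2: (17/4)x^2 - 6x
image of x^3: -(1/8)x^3 - 21x^2 + 48x
image of x^4: (129/16)x^4 - 44x^3 + 192x^2 - 256x
image of x^5: -(1/32)x^5 - 75x^4 + 480x^3 - 1280x^2 + 1280x
image of x^6: (769/64)x^6 - 114x^5 + 960x^4 - 3840x^3 + 7680x^2 - 6144x
image of x^7: -(1/128)x^7 - 161x^6 + 1680x^5 - 8960x^4 + 26880x^3 - 43008x^2 + 28672x
image of x^8: (4097/256)x^8 - 216x^7 + 2688x^6 - 17920x^5 + 71680x^4 - 172032x^3 + 229376x^2 - 131072x
each image's coordinates form column j of the matrix


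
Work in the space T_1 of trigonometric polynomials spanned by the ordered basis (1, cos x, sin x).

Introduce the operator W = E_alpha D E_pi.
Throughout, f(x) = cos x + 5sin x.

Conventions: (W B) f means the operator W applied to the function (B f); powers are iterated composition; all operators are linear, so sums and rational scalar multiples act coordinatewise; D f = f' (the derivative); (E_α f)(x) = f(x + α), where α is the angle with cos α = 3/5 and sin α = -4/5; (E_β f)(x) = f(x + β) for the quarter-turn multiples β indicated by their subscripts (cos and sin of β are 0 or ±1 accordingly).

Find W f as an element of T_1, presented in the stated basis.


E_pi f = -cos x - 5sin x
D E_pi f = -5cos x + sin x
E_alpha (D E_pi) f = -(19/5)cos x - (17/5)sin x

the image equals g(x) = -(19/5)cos x - (17/5)sin x


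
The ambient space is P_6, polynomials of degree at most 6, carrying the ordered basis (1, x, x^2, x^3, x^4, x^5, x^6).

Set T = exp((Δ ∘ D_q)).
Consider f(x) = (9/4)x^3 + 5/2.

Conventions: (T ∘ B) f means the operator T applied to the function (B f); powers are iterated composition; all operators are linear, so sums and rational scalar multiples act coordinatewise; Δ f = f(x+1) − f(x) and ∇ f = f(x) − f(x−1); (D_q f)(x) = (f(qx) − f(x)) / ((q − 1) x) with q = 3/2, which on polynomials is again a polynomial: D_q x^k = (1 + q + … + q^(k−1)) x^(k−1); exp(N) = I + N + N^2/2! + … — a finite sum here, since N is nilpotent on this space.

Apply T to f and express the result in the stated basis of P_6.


the result is g(x) = (9/4)x^3 + (171/8)x + 211/16

order-1 term: (171/8)x + 171/16
the series for exp((Δ ∘ D_q)) f terminates at order 1
exp((Δ ∘ D_q)) f = (9/4)x^3 + (171/8)x + 211/16


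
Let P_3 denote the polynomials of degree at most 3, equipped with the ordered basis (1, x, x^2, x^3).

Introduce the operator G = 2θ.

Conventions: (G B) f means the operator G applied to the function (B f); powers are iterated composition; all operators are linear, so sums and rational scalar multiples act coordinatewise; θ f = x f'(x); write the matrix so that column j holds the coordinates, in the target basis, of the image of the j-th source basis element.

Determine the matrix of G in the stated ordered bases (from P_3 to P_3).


the matrix is [[0, 0, 0, 0]; [0, 2, 0, 0]; [0, 0, 4, 0]; [0, 0, 0, 6]] (rows listed top to bottom)

image of 1: 0
image of x: 2x
image of x^2: 4x^2
image of x^3: 6x^3
each image's coordinates form column j of the matrix


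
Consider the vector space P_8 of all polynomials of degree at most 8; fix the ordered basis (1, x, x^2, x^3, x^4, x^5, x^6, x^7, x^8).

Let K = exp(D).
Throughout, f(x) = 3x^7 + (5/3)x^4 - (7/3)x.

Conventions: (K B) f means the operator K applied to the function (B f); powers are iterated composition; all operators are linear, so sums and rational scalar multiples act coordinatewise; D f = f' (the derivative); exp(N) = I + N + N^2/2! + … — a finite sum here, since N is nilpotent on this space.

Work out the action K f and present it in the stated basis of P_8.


order-1 term: 21x^6 + (20/3)x^3 - 7/3
order-2 term: 63x^5 + 10x^2
order-3 term: 105x^4 + (20/3)x
order-4 term: 105x^3 + 5/3
order-5 term: 63x^2
order-6 term: 21x
order-7 term: 3
the series for exp(D) f terminates at order 7
exp(D) f = 3x^7 + 21x^6 + 63x^5 + (320/3)x^4 + (335/3)x^3 + 73x^2 + (76/3)x + 7/3

the result is g(x) = 3x^7 + 21x^6 + 63x^5 + (320/3)x^4 + (335/3)x^3 + 73x^2 + (76/3)x + 7/3


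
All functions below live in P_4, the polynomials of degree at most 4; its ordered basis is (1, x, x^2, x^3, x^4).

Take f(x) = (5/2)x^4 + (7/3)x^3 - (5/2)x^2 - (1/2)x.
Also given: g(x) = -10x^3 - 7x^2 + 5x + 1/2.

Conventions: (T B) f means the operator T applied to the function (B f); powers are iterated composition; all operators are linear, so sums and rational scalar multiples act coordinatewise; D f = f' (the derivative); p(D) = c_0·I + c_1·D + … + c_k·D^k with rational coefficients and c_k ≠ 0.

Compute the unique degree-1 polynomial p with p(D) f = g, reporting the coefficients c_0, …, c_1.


p(D) = -D, i.e. c_0 = 0, c_1 = -1

D^0 f = (5/2)x^4 + (7/3)x^3 - (5/2)x^2 - (1/2)x
D^1 f = 10x^3 + 7x^2 - 5x - 1/2
matching coefficients of g against c_0 f + c_1 Df + … from the top degree down determines the c_i
solution: c_0 = 0, c_1 = -1


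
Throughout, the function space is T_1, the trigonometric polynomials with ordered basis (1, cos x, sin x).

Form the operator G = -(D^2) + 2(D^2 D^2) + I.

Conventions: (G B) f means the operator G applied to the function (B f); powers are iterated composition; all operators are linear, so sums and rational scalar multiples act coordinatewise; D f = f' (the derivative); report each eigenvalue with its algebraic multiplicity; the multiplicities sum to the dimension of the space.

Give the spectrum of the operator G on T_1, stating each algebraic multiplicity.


λ = 1 (multiplicity 1), λ = 4 (multiplicity 2)

image of 1: 1
image of cos x: 4cos x
image of sin x: 4sin x
the matrix is diagonal; its diagonal is (1, 4, 4)
for a triangular matrix the eigenvalues are the diagonal entries, with algebraic multiplicity their repetition count


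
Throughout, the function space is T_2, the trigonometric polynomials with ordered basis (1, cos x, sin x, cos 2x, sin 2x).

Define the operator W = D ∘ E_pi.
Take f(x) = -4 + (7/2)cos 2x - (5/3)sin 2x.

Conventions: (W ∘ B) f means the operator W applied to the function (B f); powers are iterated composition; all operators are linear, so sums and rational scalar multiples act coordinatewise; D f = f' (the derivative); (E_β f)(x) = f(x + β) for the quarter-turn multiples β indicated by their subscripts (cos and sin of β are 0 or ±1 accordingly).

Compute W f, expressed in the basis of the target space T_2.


E_pi f = -4 + (7/2)cos 2x - (5/3)sin 2x
D E_pi f = -(10/3)cos 2x - 7sin 2x

the image equals g(x) = -(10/3)cos 2x - 7sin 2x


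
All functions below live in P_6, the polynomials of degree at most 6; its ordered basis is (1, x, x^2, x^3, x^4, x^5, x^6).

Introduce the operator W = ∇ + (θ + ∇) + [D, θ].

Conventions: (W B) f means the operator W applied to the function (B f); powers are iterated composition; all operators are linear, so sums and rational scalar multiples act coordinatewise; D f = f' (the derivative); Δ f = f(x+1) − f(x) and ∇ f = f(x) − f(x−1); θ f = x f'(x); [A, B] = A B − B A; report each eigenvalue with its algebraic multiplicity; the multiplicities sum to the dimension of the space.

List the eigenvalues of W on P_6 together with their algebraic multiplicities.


λ = 0 (multiplicity 1), λ = 1 (multiplicity 1), λ = 2 (multiplicity 1), λ = 3 (multiplicity 1), λ = 4 (multiplicity 1), λ = 5 (multiplicity 1), λ = 6 (multiplicity 1)

image of 1: 0
image of x: x + 3
image of x^2: 2x^2 + 6x - 2
image of x^3: 3x^3 + 9x^2 - 6x + 2
image of x^4: 4x^4 + 12x^3 - 12x^2 + 8x - 2
image of x^5: 5x^5 + 15x^4 - 20x^3 + 20x^2 - 10x + 2
image of x^6: 6x^6 + 18x^5 - 30x^4 + 40x^3 - 30x^2 + 12x - 2
the matrix is upper triangular; its diagonal is (0, 1, 2, 3, 4, 5, 6)
for a triangular matrix the eigenvalues are the diagonal entries, with algebraic multiplicity their repetition count


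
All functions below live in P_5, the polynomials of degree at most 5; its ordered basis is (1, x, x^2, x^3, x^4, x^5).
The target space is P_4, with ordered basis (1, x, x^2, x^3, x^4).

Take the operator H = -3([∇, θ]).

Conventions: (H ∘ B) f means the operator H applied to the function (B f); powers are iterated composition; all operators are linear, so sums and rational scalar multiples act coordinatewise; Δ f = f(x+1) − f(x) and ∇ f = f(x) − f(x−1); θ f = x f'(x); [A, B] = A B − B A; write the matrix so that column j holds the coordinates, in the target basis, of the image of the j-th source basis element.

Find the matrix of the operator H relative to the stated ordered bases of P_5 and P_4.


image of 1: 0
image of x: -3
image of x^2: -6x + 6
image of x^3: -9x^2 + 18x - 9
image of x^4: -12x^3 + 36x^2 - 36x + 12
image of x^5: -15x^4 + 60x^3 - 90x^2 + 60x - 15
each image's coordinates form column j of the matrix

the matrix is [[0, -3, 6, -9, 12, -15]; [0, 0, -6, 18, -36, 60]; [0, 0, 0, -9, 36, -90]; [0, 0, 0, 0, -12, 60]; [0, 0, 0, 0, 0, -15]] (rows listed top to bottom)


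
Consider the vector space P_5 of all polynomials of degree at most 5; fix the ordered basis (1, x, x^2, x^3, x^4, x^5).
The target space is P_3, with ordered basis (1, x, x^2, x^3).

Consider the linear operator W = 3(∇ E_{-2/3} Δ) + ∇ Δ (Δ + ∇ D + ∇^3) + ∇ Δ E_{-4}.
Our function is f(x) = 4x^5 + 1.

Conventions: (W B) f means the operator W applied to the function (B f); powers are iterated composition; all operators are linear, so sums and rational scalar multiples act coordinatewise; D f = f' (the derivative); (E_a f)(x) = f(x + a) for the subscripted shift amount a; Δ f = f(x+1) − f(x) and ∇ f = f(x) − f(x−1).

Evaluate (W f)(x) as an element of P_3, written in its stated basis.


Δ f = 20x^4 + 40x^3 + 40x^2 + 20x + 4
E_{-2/3} Δ f = 20x^4 - (40/3)x^3 + (40/3)x^2 - (100/27)x + 44/81
∇ E_{-2/3} Δ f = 80x^3 - 160x^2 + (440/3)x - 1360/27
(3(∇ E_{-2/3} Δ)) f = 240x^3 - 480x^2 + 440x - 1360/9
Δ f = 20x^4 + 40x^3 + 40x^2 + 20x + 4
D f = 20x^4
∇ D f = 80x^3 - 120x^2 + 80x - 20
∇ f = 20x^4 - 40x^3 + 40x^2 - 20x + 4
∇ ∇ f = 80x^3 - 240x^2 + 280x - 120
∇ ∇ ∇ f = 240x^2 - 720x + 600
(Δ + ∇ D + ∇^3) f = 20x^4 + 120x^3 + 160x^2 - 620x + 584
Δ (Δ + ∇ D + ∇^3) f = 80x^3 + 480x^2 + 760x - 320
∇ Δ (Δ + ∇ D + ∇^3) f = 240x^2 + 720x + 360
E_{-4} f = 4x^5 - 80x^4 + 640x^3 - 2560x^2 + 5120x - 4095
Δ E_{-4} f = 20x^4 - 280x^3 + 1480x^2 - 3500x + 3124
∇ Δ E_{-4} f = 80x^3 - 960x^2 + 3880x - 5280
(3(∇ E_{-2/3} Δ) + ∇ Δ (Δ + ∇ D + ∇^3) + ∇ Δ E_{-4}) f = 320x^3 - 1200x^2 + 5040x - 45640/9

g(x) = 320x^3 - 1200x^2 + 5040x - 45640/9


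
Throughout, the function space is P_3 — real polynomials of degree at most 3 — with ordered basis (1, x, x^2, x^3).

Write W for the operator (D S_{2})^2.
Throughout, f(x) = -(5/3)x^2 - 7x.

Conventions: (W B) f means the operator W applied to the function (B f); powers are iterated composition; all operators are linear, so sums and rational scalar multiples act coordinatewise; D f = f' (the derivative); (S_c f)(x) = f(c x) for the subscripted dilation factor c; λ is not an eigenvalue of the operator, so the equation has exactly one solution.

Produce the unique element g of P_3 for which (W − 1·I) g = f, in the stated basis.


write g with unknown coordinates in the stated basis and equate coefficients in (W − 1·I) g = f
solving from the highest basis element down gives g = (5/3)x^2 + 7x + 80/3
check: W g = 80/3
so W g − 1·g = -(5/3)x^2 - 7x = f ✓

g(x) = (5/3)x^2 + 7x + 80/3


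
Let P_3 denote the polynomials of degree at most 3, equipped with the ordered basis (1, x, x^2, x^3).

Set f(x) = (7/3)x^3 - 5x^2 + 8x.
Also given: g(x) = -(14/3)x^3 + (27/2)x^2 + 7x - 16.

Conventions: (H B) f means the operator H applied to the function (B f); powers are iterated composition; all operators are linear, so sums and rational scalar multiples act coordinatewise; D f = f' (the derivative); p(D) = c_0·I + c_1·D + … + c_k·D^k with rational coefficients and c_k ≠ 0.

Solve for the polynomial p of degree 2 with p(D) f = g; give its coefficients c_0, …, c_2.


c_0 = -2, c_1 = 1/2, c_2 = 2

D^0 f = (7/3)x^3 - 5x^2 + 8x
D^1 f = 7x^2 - 10x + 8
D^2 f = 14x - 10
matching coefficients of g against c_0 f + c_1 Df + … from the top degree down determines the c_i
solution: c_0 = -2, c_1 = 1/2, c_2 = 2


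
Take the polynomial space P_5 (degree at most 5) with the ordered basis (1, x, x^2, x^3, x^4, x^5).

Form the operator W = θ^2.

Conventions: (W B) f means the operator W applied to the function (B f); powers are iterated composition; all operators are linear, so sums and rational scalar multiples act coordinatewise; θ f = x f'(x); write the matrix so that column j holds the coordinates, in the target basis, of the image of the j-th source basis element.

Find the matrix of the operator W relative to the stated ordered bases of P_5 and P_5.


the matrix is [[0, 0, 0, 0, 0, 0]; [0, 1, 0, 0, 0, 0]; [0, 0, 4, 0, 0, 0]; [0, 0, 0, 9, 0, 0]; [0, 0, 0, 0, 16, 0]; [0, 0, 0, 0, 0, 25]] (rows listed top to bottom)

image of 1: 0
image of x: x
image of x^2: 4x^2
image of x^3: 9x^3
image of x^4: 16x^4
image of x^5: 25x^5
each image's coordinates form column j of the matrix


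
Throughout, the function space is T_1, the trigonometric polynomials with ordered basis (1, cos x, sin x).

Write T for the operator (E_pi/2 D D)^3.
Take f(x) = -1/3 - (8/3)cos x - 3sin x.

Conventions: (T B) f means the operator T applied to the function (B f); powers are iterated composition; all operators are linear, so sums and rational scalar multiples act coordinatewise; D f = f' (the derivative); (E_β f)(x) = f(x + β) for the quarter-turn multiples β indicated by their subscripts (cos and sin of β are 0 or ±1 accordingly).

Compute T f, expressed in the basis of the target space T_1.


the result is g(x) = -3cos x + (8/3)sin x

D f = -3cos x + (8/3)sin x
D D f = (8/3)cos x + 3sin x
E_pi/2 D D f = 3cos x - (8/3)sin x
D (E_pi/2 D D) f = -(8/3)cos x - 3sin x
D D (E_pi/2 D D) f = -3cos x + (8/3)sin x
E_pi/2 D D (E_pi/2 D D) f = (8/3)cos x + 3sin x
D (E_pi/2 D D) (E_pi/2 D D) f = 3cos x - (8/3)sin x
D D (E_pi/2 D D) (E_pi/2 D D) f = -(8/3)cos x - 3sin x
E_pi/2 D D (E_pi/2 D D) (E_pi/2 D D) f = -3cos x + (8/3)sin x


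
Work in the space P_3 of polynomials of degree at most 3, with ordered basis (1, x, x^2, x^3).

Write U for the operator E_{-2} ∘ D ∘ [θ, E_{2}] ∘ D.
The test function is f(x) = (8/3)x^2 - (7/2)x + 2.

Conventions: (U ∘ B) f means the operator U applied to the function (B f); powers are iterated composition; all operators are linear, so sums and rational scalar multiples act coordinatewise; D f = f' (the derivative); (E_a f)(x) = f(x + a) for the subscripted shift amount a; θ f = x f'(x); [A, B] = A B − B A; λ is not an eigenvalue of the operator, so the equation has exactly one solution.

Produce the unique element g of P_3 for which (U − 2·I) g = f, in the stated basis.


write g with unknown coordinates in the stated basis and equate coefficients in (U − 2·I) g = f
solving from the highest basis element down gives g = -(4/3)x^2 + (7/4)x - 1
check: U g = 0
so U g − 2·g = (8/3)x^2 - (7/2)x + 2 = f ✓

the image equals g(x) = -(4/3)x^2 + (7/4)x - 1


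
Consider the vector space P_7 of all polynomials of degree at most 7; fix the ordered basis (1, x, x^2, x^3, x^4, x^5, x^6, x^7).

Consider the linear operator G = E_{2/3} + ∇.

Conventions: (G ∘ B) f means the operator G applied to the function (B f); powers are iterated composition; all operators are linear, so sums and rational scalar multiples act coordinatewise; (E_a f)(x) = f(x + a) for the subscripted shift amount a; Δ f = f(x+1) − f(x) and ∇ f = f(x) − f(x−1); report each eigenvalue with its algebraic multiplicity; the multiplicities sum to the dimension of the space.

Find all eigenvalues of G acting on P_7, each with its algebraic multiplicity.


λ = 1 (multiplicity 8)

image of 1: 1
image of x: x + 5/3
image of x^2: x^2 + (10/3)x - 5/9
image of x^3: x^3 + 5x^2 - (5/3)x + 35/27
image of x^4: x^4 + (20/3)x^3 - (10/3)x^2 + (140/27)x - 65/81
image of x^5: x^5 + (25/3)x^4 - (50/9)x^3 + (350/27)x^2 - (325/81)x + 275/243
image of x^6: x^6 + 10x^5 - (25/3)x^4 + (700/27)x^3 - (325/27)x^2 + (550/81)x - 665/729
image of x^7: x^7 + (35/3)x^6 - (35/3)x^5 + (1225/27)x^4 - (2275/81)x^3 + (1925/81)x^2 - (4655/729)x + 2315/2187
the matrix is upper triangular; its diagonal is (1, 1, 1, 1, 1, 1, 1, 1)
for a triangular matrix the eigenvalues are the diagonal entries, with algebraic multiplicity their repetition count


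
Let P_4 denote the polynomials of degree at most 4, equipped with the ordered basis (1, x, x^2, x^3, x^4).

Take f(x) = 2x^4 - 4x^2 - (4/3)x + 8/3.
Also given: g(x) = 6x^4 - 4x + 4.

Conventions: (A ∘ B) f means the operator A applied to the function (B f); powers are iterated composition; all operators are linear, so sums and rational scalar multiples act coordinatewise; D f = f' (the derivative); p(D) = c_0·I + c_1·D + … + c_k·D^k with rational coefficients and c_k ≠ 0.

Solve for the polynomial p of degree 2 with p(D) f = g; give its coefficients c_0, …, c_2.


D^0 f = 2x^4 - 4x^2 - (4/3)x + 8/3
D^1 f = 8x^3 - 8x - 4/3
D^2 f = 24x^2 - 8
matching coefficients of g against c_0 f + c_1 Df + … from the top degree down determines the c_i
solution: c_0 = 3, c_1 = 0, c_2 = 1/2

c_0 = 3, c_1 = 0, c_2 = 1/2


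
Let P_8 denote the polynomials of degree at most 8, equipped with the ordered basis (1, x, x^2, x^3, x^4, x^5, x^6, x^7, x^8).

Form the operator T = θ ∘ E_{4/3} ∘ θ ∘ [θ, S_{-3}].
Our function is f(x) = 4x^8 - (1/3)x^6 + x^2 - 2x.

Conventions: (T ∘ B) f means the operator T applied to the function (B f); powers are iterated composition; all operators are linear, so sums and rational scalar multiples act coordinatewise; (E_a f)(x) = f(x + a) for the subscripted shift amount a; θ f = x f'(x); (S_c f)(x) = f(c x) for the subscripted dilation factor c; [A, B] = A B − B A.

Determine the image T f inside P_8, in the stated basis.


the image equals g(x) = 0

S_{-3} f = 26244x^8 - 243x^6 + 9x^2 + 6x
θ S_{-3} f = 209952x^8 - 1458x^6 + 18x^2 + 6x
θ f = 32x^8 - 2x^6 + 2x^2 - 2x
S_{-3} θ f = 209952x^8 - 1458x^6 + 18x^2 + 6x
[θ, S_{-3}] f = 0
θ [θ, S_{-3}] f = 0
E_{4/3} θ [θ, S_{-3}] f = 0
θ (E_{4/3} ∘ θ ∘ [θ, S_{-3}]) f = 0


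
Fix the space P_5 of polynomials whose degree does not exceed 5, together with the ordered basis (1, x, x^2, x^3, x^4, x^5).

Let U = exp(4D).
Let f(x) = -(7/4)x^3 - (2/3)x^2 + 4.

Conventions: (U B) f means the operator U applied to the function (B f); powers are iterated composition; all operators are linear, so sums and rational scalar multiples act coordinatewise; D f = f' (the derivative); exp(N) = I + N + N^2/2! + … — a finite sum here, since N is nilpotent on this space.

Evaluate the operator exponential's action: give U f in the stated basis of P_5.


order-1 term: -21x^2 - (16/3)x
order-2 term: -84x - 32/3
order-3 term: -112
the series for exp(4D) f terminates at order 3
exp(4D) f = -(7/4)x^3 - (65/3)x^2 - (268/3)x - 356/3

g(x) = -(7/4)x^3 - (65/3)x^2 - (268/3)x - 356/3


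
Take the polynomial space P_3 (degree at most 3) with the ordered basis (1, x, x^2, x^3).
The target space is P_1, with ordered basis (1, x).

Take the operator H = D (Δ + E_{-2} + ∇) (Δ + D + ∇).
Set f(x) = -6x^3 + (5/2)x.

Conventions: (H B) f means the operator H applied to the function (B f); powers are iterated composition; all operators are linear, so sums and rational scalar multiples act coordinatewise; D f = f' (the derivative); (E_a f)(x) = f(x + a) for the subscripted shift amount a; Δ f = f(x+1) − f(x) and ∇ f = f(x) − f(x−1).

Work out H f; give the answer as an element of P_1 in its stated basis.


the result is g(x) = -108x

Δ f = -18x^2 - 18x - 7/2
D f = -18x^2 + 5/2
∇ f = -18x^2 + 18x - 7/2
(Δ + D + ∇) f = -54x^2 - 9/2
Δ (Δ + D + ∇) f = -108x - 54
E_{-2} (Δ + D + ∇) f = -54x^2 + 216x - 441/2
∇ (Δ + D + ∇) f = -108x + 54
(Δ + E_{-2} + ∇) (Δ + D + ∇) f = -54x^2 - 441/2
D (Δ + E_{-2} + ∇) (Δ + D + ∇) f = -108x


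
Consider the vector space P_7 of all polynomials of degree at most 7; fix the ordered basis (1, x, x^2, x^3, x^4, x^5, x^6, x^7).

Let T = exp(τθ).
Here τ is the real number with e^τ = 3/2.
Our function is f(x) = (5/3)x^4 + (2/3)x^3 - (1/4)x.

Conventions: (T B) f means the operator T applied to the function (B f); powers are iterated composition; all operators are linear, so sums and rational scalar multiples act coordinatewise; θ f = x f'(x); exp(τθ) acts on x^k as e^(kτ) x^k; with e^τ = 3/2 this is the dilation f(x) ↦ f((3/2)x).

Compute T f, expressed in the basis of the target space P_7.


the result is g(x) = (135/16)x^4 + (9/4)x^3 - (3/8)x

exp(τθ) x^k = e^(kτ) x^k; with e^τ = 3/2 this sends x^k to (3/2)^k x^k
x ↦ 3/2 x
x^3 ↦ 27/8 x^3
x^4 ↦ 81/16 x^4
applying this coordinatewise to f: exp(τθ) f = (135/16)x^4 + (9/4)x^3 - (3/8)x


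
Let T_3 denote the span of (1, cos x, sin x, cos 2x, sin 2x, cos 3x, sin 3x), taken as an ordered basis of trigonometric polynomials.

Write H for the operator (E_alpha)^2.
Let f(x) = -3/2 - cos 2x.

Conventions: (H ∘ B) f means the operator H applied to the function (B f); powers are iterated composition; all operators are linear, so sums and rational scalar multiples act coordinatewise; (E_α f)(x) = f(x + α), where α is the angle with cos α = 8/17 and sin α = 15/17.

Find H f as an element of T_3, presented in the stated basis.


the image equals g(x) = -3/2 + (31679/83521)cos 2x - (77280/83521)sin 2x

E_alpha f = -3/2 + (161/289)cos 2x + (240/289)sin 2x
E_alpha E_alpha f = -3/2 + (31679/83521)cos 2x - (77280/83521)sin 2x


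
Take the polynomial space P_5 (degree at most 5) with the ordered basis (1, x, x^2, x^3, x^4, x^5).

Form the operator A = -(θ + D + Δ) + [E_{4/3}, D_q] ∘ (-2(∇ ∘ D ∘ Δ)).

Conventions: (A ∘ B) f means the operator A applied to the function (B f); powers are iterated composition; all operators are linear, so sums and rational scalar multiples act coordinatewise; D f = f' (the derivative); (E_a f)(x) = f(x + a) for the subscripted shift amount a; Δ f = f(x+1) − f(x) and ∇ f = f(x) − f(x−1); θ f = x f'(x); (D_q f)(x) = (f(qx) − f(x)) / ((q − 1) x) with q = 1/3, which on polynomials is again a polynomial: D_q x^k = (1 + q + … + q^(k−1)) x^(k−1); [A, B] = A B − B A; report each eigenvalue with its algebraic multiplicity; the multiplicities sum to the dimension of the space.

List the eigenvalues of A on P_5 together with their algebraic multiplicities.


λ = -5 (multiplicity 1), λ = -4 (multiplicity 1), λ = -3 (multiplicity 1), λ = -2 (multiplicity 1), λ = -1 (multiplicity 1), λ = 0 (multiplicity 1)

image of 1: 0
image of x: -x - 2
image of x^2: -2x^2 - 4x - 1
image of x^3: -3x^3 - 6x^2 - 3x - 1
image of x^4: -4x^4 - 8x^3 - 6x^2 - 4x - 1
image of x^5: -5x^5 - 10x^4 - 10x^3 - 10x^2 - 5x + 317/3
the matrix is upper triangular; its diagonal is (0, -1, -2, -3, -4, -5)
for a triangular matrix the eigenvalues are the diagonal entries, with algebraic multiplicity their repetition count


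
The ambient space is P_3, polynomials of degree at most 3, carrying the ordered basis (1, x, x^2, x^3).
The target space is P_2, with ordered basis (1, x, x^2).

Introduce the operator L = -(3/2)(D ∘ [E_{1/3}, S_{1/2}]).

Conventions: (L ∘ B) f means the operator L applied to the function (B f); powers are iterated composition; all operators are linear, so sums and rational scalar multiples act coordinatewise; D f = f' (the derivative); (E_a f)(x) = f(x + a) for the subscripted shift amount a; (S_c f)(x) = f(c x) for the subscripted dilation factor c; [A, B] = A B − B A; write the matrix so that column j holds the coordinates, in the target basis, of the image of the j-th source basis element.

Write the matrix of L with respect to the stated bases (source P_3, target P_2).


image of 1: 0
image of x: 0
image of x^2: 1/4
image of x^3: (3/8)x + 3/16
each image's coordinates form column j of the matrix

the matrix is [[0, 0, 1/4, 3/16]; [0, 0, 0, 3/8]; [0, 0, 0, 0]] (rows listed top to bottom)


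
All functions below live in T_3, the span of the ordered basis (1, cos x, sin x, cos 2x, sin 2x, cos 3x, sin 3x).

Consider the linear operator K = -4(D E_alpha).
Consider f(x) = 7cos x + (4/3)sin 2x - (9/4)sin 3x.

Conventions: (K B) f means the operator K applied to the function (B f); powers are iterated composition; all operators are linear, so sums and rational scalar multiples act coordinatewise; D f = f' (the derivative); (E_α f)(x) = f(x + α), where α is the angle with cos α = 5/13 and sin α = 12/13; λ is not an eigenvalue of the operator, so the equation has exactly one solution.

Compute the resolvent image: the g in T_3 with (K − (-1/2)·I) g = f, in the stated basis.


write g with unknown coordinates in the stated basis and equate coefficients in (K − (-1/2)·I) g = f
solving from the highest basis element down gives g = (1526/1037)cos x - (560/1037)sin x - (15232/141819)cos 2x + (16712/141819)sin 2x + (43956/245585)cos 3x + (6363/98234)sin 3x
check: K g = (6496/1037)cos x + (280/1037)sin x + (7616/141819)cos 2x + (180736/141819)sin 2x - (21978/245585)cos 3x - (112104/49117)sin 3x
so K g − (-1/2)·g = 7cos x + (4/3)sin 2x - (9/4)sin 3x = f ✓

the image equals g(x) = (1526/1037)cos x - (560/1037)sin x - (15232/141819)cos 2x + (16712/141819)sin 2x + (43956/245585)cos 3x + (6363/98234)sin 3x


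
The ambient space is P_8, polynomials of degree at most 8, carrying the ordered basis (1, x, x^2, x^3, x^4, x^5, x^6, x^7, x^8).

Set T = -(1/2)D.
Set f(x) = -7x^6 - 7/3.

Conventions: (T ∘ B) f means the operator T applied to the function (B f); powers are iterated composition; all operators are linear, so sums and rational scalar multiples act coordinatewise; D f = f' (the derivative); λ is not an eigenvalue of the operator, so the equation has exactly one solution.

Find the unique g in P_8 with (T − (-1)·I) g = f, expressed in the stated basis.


the result is g(x) = -7x^6 - 21x^5 - (105/2)x^4 - 105x^3 - (315/2)x^2 - (315/2)x - 973/12

write g with unknown coordinates in the stated basis and equate coefficients in (T − (-1)·I) g = f
solving from the highest basis element down gives g = -7x^6 - 21x^5 - (105/2)x^4 - 105x^3 - (315/2)x^2 - (315/2)x - 973/12
check: T g = 21x^5 + (105/2)x^4 + 105x^3 + (315/2)x^2 + (315/2)x + 315/4
so T g − (-1)·g = -7x^6 - 7/3 = f ✓


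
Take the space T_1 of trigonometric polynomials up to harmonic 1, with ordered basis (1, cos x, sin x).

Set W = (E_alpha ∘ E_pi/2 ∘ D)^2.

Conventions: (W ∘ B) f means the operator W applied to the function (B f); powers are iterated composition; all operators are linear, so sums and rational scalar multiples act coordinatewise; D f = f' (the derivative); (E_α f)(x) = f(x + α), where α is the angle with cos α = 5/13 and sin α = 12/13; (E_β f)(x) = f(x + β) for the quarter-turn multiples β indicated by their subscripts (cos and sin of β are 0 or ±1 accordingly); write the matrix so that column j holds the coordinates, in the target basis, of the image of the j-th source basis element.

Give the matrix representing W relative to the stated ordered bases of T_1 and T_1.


image of 1: 0
image of cos x: -(119/169)cos x - (120/169)sin x
image of sin x: (120/169)cos x - (119/169)sin x
each image's coordinates form column j of the matrix

the matrix is [[0, 0, 0]; [0, -119/169, 120/169]; [0, -120/169, -119/169]] (rows listed top to bottom)


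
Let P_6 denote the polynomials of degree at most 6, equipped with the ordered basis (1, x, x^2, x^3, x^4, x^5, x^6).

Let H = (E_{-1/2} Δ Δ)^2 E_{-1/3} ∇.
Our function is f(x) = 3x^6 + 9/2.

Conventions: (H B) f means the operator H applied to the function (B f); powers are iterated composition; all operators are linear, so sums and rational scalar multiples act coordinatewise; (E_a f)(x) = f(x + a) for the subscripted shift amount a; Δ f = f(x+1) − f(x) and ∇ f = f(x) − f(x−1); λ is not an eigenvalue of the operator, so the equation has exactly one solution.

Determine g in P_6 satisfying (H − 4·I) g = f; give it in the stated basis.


write g with unknown coordinates in the stated basis and equate coefficients in (H − 4·I) g = f
solving from the highest basis element down gives g = -(3/4)x^6 - 135x - 189/8
check: H g = -540x - 90
so H g − 4·g = 3x^6 + 9/2 = f ✓

g(x) = -(3/4)x^6 - 135x - 189/8


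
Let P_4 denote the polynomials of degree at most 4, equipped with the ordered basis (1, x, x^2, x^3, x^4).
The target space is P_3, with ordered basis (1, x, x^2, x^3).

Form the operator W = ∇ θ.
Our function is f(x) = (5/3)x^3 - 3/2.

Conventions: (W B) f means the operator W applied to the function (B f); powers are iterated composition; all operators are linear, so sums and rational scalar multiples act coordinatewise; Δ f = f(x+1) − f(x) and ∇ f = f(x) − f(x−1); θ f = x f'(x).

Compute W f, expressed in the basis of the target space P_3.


the image equals g(x) = 15x^2 - 15x + 5

θ f = 5x^3
∇ θ f = 15x^2 - 15x + 5


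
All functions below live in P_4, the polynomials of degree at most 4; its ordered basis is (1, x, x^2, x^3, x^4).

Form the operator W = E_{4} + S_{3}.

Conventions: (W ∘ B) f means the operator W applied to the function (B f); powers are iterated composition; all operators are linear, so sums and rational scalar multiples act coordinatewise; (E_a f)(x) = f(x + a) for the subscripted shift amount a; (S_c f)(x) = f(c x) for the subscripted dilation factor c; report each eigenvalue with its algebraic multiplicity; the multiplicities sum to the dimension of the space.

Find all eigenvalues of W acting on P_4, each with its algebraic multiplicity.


image of 1: 2
image of x: 4x + 4
image of x^2: 10x^2 + 8x + 16
image of x^3: 28x^3 + 12x^2 + 48x + 64
image of x^4: 82x^4 + 16x^3 + 96x^2 + 256x + 256
the matrix is upper triangular; its diagonal is (2, 4, 10, 28, 82)
for a triangular matrix the eigenvalues are the diagonal entries, with algebraic multiplicity their repetition count

λ = 2 (multiplicity 1), λ = 4 (multiplicity 1), λ = 10 (multiplicity 1), λ = 28 (multiplicity 1), λ = 82 (multiplicity 1)


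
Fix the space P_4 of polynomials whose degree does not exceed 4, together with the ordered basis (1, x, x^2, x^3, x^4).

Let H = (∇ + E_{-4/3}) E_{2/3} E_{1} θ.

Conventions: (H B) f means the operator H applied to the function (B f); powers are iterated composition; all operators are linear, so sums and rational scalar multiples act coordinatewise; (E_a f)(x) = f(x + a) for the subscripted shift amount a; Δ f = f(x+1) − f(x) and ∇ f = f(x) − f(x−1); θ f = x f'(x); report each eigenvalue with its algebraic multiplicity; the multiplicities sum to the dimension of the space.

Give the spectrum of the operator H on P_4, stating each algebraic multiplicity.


image of 1: 0
image of x: x + 4/3
image of x^2: 2x^2 + (16/3)x + 44/9
image of x^3: 3x^3 + 12x^2 + 22x + 118/9
image of x^4: 4x^4 + (64/3)x^3 + (176/3)x^2 + (1888/27)x + 2440/81
the matrix is upper triangular; its diagonal is (0, 1, 2, 3, 4)
for a triangular matrix the eigenvalues are the diagonal entries, with algebraic multiplicity their repetition count

λ = 0 (multiplicity 1), λ = 1 (multiplicity 1), λ = 2 (multiplicity 1), λ = 3 (multiplicity 1), λ = 4 (multiplicity 1)


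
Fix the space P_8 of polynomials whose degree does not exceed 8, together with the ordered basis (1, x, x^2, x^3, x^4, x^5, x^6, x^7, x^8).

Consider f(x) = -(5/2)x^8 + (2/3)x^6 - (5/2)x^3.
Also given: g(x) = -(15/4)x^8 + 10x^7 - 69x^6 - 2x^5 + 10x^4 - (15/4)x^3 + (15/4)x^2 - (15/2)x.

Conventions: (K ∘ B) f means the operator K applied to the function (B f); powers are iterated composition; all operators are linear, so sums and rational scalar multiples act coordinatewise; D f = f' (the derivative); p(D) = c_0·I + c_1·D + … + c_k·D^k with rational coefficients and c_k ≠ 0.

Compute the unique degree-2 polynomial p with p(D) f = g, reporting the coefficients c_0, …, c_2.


p(D) = (3/2)·I − (1/2)·D + (1/2)·D^2, i.e. c_0 = 3/2, c_1 = -1/2, c_2 = 1/2

D^0 f = -(5/2)x^8 + (2/3)x^6 - (5/2)x^3
D^1 f = -20x^7 + 4x^5 - (15/2)x^2
D^2 f = -140x^6 + 20x^4 - 15x
matching coefficients of g against c_0 f + c_1 Df + … from the top degree down determines the c_i
solution: c_0 = 3/2, c_1 = -1/2, c_2 = 1/2


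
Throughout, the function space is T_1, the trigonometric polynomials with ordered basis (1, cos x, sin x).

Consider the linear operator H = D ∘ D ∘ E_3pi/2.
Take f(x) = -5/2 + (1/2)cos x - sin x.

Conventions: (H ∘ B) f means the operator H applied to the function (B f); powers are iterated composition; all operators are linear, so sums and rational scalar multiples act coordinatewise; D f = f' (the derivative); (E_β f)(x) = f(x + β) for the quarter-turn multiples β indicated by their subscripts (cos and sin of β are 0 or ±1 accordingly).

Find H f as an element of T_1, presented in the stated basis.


g(x) = -cos x - (1/2)sin x

E_3pi/2 f = -5/2 + cos x + (1/2)sin x
D E_3pi/2 f = (1/2)cos x - sin x
D D E_3pi/2 f = -cos x - (1/2)sin x


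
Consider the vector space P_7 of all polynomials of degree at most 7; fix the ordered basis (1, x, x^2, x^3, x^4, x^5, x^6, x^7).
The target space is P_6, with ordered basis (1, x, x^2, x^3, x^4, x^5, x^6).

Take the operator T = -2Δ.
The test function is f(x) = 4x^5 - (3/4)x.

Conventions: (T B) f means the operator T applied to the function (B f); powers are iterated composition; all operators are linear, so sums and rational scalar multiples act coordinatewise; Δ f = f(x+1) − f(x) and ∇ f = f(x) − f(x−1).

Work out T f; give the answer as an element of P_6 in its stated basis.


g(x) = -40x^4 - 80x^3 - 80x^2 - 40x - 13/2

Δ f = 20x^4 + 40x^3 + 40x^2 + 20x + 13/4
(-2Δ) f = -40x^4 - 80x^3 - 80x^2 - 40x - 13/2


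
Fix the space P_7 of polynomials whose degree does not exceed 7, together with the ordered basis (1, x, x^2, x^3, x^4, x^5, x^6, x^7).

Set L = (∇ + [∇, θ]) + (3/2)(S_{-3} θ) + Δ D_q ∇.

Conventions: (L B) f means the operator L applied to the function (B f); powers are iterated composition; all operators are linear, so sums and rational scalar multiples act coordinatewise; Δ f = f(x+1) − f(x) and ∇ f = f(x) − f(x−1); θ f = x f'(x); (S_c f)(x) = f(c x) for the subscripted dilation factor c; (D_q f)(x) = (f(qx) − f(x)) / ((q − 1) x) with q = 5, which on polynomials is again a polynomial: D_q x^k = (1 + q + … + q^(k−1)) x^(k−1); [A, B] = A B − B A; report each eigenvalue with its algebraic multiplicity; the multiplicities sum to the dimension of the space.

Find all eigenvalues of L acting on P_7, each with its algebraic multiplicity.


λ = -45927/2 (multiplicity 1), λ = -3645/2 (multiplicity 1), λ = -243/2 (multiplicity 1), λ = -9/2 (multiplicity 1), λ = 0 (multiplicity 1), λ = 27 (multiplicity 1), λ = 486 (multiplicity 1), λ = 6561 (multiplicity 1)

image of 1: 0
image of x: -(9/2)x + 2
image of x^2: 27x^2 + 4x - 3
image of x^3: -(243/2)x^3 + 6x^2 - 9x + 22
image of x^4: 486x^4 + 8x^3 - 18x^2 + 264x + 83
image of x^5: -(3645/2)x^5 + 10x^4 - 30x^3 + 2380x^2 + 1695x + 536
image of x^6: 6561x^6 + 12x^5 - 45x^4 + 18824x^3 + 21021x^2 + 13000x + 2869
image of x^7: -(45927/2)x^7 + 14x^6 - 63x^5 + 136850x^4 + 207641x^3 + 191520x^2 + 85267x + 15450
the matrix is upper triangular; its diagonal is (0, -9/2, 27, -243/2, 486, -3645/2, 6561, -45927/2)
for a triangular matrix the eigenvalues are the diagonal entries, with algebraic multiplicity their repetition count
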